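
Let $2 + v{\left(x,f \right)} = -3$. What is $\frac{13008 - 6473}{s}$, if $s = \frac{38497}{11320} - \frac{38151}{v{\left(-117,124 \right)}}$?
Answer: $\frac{73976200}{86412361} \approx 0.85608$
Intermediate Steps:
$v{\left(x,f \right)} = -5$ ($v{\left(x,f \right)} = -2 - 3 = -5$)
$s = \frac{86412361}{11320}$ ($s = \frac{38497}{11320} - \frac{38151}{-5} = 38497 \cdot \frac{1}{11320} - - \frac{38151}{5} = \frac{38497}{11320} + \frac{38151}{5} = \frac{86412361}{11320} \approx 7633.6$)
$\frac{13008 - 6473}{s} = \frac{13008 - 6473}{\frac{86412361}{11320}} = 6535 \cdot \frac{11320}{86412361} = \frac{73976200}{86412361}$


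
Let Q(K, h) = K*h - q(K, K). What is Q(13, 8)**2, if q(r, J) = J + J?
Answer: 6084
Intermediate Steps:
q(r, J) = 2*J
Q(K, h) = -2*K + K*h (Q(K, h) = K*h - 2*K = -2*K + K*h)
Q(13, 8)**2 = (13*(-2 + 8))**2 = (13*6)**2 = 78**2 = 6084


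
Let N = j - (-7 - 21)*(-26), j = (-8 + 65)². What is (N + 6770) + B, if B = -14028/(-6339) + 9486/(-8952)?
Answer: 29294405375/3152596 ≈ 9292.2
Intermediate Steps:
j = 3249 (j = 57² = 3249)
B = 3635939/3152596 (B = -14028*(-1/6339) + 9486*(-1/8952) = 4676/2113 - 1581/1492 = 3635939/3152596 ≈ 1.1533)
N = 2521 (N = 3249 - (-7 - 21)*(-26) = 3249 - (-28)*(-26) = 3249 - 1*728 = 3249 - 728 = 2521)
(N + 6770) + B = (2521 + 6770) + 3635939/3152596 = 9291 + 3635939/3152596 = 29294405375/3152596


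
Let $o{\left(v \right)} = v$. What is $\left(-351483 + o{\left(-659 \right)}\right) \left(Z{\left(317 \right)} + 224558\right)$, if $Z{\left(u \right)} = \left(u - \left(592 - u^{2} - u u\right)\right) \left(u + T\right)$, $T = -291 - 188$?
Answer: $11370428540576$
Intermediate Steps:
$T = -479$ ($T = -291 - 188 = -479$)
$Z{\left(u \right)} = \left(-479 + u\right) \left(-592 + u + 2 u^{2}\right)$ ($Z{\left(u \right)} = \left(u - \left(592 - u^{2} - u u\right)\right) \left(u - 479\right) = \left(u + \left(\left(u^{2} + u^{2}\right) - 592\right)\right) \left(-479 + u\right) = \left(u + \left(2 u^{2} - 592\right)\right) \left(-479 + u\right) = \left(u + \left(-592 + 2 u^{2}\right)\right) \left(-479 + u\right) = \left(-592 + u + 2 u^{2}\right) \left(-479 + u\right) = \left(-479 + u\right) \left(-592 + u + 2 u^{2}\right)$)
$\left(-351483 + o{\left(-659 \right)}\right) \left(Z{\left(317 \right)} + 224558\right) = \left(-351483 - 659\right) \left(\left(283568 - 339507 - 957 \cdot 317^{2} + 2 \cdot 317^{3}\right) + 224558\right) = - 352142 \left(\left(283568 - 339507 - 96167973 + 2 \cdot 31855013\right) + 224558\right) = - 352142 \left(\left(283568 - 339507 - 96167973 + 63710026\right) + 224558\right) = - 352142 \left(-32513886 + 224558\right) = \left(-352142\right) \left(-32289328\right) = 11370428540576$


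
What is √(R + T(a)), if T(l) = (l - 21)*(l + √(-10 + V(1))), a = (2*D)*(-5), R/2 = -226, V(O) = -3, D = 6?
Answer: √(4408 - 81*I*√13) ≈ 66.429 - 2.1982*I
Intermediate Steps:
R = -452 (R = 2*(-226) = -452)
a = -60 (a = (2*6)*(-5) = 12*(-5) = -60)
T(l) = (-21 + l)*(l + I*√13) (T(l) = (l - 21)*(l + √(-10 - 3)) = (-21 + l)*(l + √(-13)) = (-21 + l)*(l + I*√13))
√(R + T(a)) = √(-452 + ((-60)² - 21*(-60) - 21*I*√13 + I*(-60)*√13)) = √(-452 + (3600 + 1260 - 21*I*√13 - 60*I*√13)) = √(-452 + (4860 - 81*I*√13)) = √(4408 - 81*I*√13)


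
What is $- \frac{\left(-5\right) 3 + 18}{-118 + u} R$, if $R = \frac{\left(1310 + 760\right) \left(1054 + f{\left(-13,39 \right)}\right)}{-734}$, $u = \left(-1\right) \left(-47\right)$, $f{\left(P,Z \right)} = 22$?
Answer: $- \frac{3340980}{26057} \approx -128.22$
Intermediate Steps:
$u = 47$
$R = - \frac{1113660}{367}$ ($R = \frac{\left(1310 + 760\right) \left(1054 + 22\right)}{-734} = 2070 \cdot 1076 \left(- \frac{1}{734}\right) = 2227320 \left(- \frac{1}{734}\right) = - \frac{1113660}{367} \approx -3034.5$)
$- \frac{\left(-5\right) 3 + 18}{-118 + u} R = - \frac{\left(-5\right) 3 + 18}{-118 + 47} \left(- \frac{1113660}{367}\right) = - \frac{-15 + 18}{-71} \left(- \frac{1113660}{367}\right) = - \frac{3 \left(-1\right)}{71} \left(- \frac{1113660}{367}\right) = \left(-1\right) \left(- \frac{3}{71}\right) \left(- \frac{1113660}{367}\right) = \frac{3}{71} \left(- \frac{1113660}{367}\right) = - \frac{3340980}{26057}$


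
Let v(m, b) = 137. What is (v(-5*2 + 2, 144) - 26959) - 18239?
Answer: -45061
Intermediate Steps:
(v(-5*2 + 2, 144) - 26959) - 18239 = (137 - 26959) - 18239 = -26822 - 18239 = -45061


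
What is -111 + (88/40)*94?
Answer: 479/5 ≈ 95.800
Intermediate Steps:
-111 + (88/40)*94 = -111 + (88*(1/40))*94 = -111 + (11/5)*94 = -111 + 1034/5 = 479/5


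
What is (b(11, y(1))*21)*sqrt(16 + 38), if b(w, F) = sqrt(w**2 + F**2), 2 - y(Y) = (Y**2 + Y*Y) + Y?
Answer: 126*sqrt(183) ≈ 1704.5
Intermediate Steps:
y(Y) = 2 - Y - 2*Y**2 (y(Y) = 2 - ((Y**2 + Y*Y) + Y) = 2 - ((Y**2 + Y**2) + Y) = 2 - (2*Y**2 + Y) = 2 - (Y + 2*Y**2) = 2 + (-Y - 2*Y**2) = 2 - Y - 2*Y**2)
b(w, F) = sqrt(F**2 + w**2)
(b(11, y(1))*21)*sqrt(16 + 38) = (sqrt((2 - 1*1 - 2*1**2)**2 + 11**2)*21)*sqrt(16 + 38) = (sqrt((2 - 1 - 2*1)**2 + 121)*21)*sqrt(54) = (sqrt((2 - 1 - 2)**2 + 121)*21)*(3*sqrt(6)) = (sqrt((-1)**2 + 121)*21)*(3*sqrt(6)) = (sqrt(1 + 121)*21)*(3*sqrt(6)) = (sqrt(122)*21)*(3*sqrt(6)) = (21*sqrt(122))*(3*sqrt(6)) = 126*sqrt(183)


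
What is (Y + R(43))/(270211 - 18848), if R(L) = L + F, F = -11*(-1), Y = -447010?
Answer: -446956/251363 ≈ -1.7781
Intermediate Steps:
F = 11
R(L) = 11 + L (R(L) = L + 11 = 11 + L)
(Y + R(43))/(270211 - 18848) = (-447010 + (11 + 43))/(270211 - 18848) = (-447010 + 54)/251363 = -446956*1/251363 = -446956/251363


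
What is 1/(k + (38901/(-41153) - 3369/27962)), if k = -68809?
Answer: -1150720186/79181131672693 ≈ -1.4533e-5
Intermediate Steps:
1/(k + (38901/(-41153) - 3369/27962)) = 1/(-68809 + (38901/(-41153) - 3369/27962)) = 1/(-68809 + (38901*(-1/41153) - 3369*1/27962)) = 1/(-68809 + (-38901/41153 - 3369/27962)) = 1/(-68809 - 1226394219/1150720186) = 1/(-79181131672693/1150720186) = -1150720186/79181131672693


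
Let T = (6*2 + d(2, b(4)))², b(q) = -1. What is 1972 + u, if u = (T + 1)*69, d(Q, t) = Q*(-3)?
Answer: 4525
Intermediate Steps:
d(Q, t) = -3*Q
T = 36 (T = (6*2 - 3*2)² = (12 - 6)² = 6² = 36)
u = 2553 (u = (36 + 1)*69 = 37*69 = 2553)
1972 + u = 1972 + 2553 = 4525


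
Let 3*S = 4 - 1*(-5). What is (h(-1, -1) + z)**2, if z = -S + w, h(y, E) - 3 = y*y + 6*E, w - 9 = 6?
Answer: 100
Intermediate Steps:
w = 15 (w = 9 + 6 = 15)
S = 3 (S = (4 - 1*(-5))/3 = (4 + 5)/3 = (1/3)*9 = 3)
h(y, E) = 3 + y**2 + 6*E (h(y, E) = 3 + (y*y + 6*E) = 3 + (y**2 + 6*E) = 3 + y**2 + 6*E)
z = 12 (z = -1*3 + 15 = -3 + 15 = 12)
(h(-1, -1) + z)**2 = ((3 + (-1)**2 + 6*(-1)) + 12)**2 = ((3 + 1 - 6) + 12)**2 = (-2 + 12)**2 = 10**2 = 100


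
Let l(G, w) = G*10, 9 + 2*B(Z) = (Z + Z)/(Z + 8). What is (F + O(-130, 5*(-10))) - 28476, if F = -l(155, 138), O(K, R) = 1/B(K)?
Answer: -12581016/419 ≈ -30026.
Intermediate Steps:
B(Z) = -9/2 + Z/(8 + Z) (B(Z) = -9/2 + ((Z + Z)/(Z + 8))/2 = -9/2 + ((2*Z)/(8 + Z))/2 = -9/2 + (2*Z/(8 + Z))/2 = -9/2 + Z/(8 + Z))
O(K, R) = 2*(8 + K)/(-72 - 7*K) (O(K, R) = 1/((-72 - 7*K)/(2*(8 + K))) = 2*(8 + K)/(-72 - 7*K))
l(G, w) = 10*G
F = -1550 (F = -10*155 = -1*1550 = -1550)
(F + O(-130, 5*(-10))) - 28476 = (-1550 + 2*(-8 - 1*(-130))/(72 + 7*(-130))) - 28476 = (-1550 + 2*(-8 + 130)/(72 - 910)) - 28476 = (-1550 + 2*122/(-838)) - 28476 = (-1550 + 2*(-1/838)*122) - 28476 = (-1550 - 122/419) - 28476 = -649572/419 - 28476 = -12581016/419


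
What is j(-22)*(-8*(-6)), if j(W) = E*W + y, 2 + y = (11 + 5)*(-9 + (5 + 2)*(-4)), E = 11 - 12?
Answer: -27456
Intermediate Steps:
E = -1
y = -594 (y = -2 + (11 + 5)*(-9 + (5 + 2)*(-4)) = -2 + 16*(-9 + 7*(-4)) = -2 + 16*(-9 - 28) = -2 + 16*(-37) = -2 - 592 = -594)
j(W) = -594 - W (j(W) = -W - 594 = -594 - W)
j(-22)*(-8*(-6)) = (-594 - 1*(-22))*(-8*(-6)) = (-594 + 22)*48 = -572*48 = -27456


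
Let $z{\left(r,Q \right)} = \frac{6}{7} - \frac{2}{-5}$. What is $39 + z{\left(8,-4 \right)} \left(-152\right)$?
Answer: $- \frac{5323}{35} \approx -152.09$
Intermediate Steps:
$z{\left(r,Q \right)} = \frac{44}{35}$ ($z{\left(r,Q \right)} = 6 \cdot \frac{1}{7} - - \frac{2}{5} = \frac{6}{7} + \frac{2}{5} = \frac{44}{35}$)
$39 + z{\left(8,-4 \right)} \left(-152\right) = 39 + \frac{44}{35} \left(-152\right) = 39 - \frac{6688}{35} = - \frac{5323}{35}$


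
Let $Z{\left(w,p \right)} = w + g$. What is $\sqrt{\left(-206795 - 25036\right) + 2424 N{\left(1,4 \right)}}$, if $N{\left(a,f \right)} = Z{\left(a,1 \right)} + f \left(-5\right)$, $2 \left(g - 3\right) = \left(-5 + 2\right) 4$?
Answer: $i \sqrt{285159} \approx 534.0 i$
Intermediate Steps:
$g = -3$ ($g = 3 + \frac{\left(-5 + 2\right) 4}{2} = 3 + \frac{\left(-3\right) 4}{2} = 3 + \frac{1}{2} \left(-12\right) = 3 - 6 = -3$)
$Z{\left(w,p \right)} = -3 + w$ ($Z{\left(w,p \right)} = w - 3 = -3 + w$)
$N{\left(a,f \right)} = -3 + a - 5 f$ ($N{\left(a,f \right)} = \left(-3 + a\right) + f \left(-5\right) = \left(-3 + a\right) - 5 f = -3 + a - 5 f$)
$\sqrt{\left(-206795 - 25036\right) + 2424 N{\left(1,4 \right)}} = \sqrt{\left(-206795 - 25036\right) + 2424 \left(-3 + 1 - 20\right)} = \sqrt{-231831 + 2424 \left(-3 + 1 - 20\right)} = \sqrt{-231831 + 2424 \left(-22\right)} = \sqrt{-231831 - 53328} = \sqrt{-285159} = i \sqrt{285159}$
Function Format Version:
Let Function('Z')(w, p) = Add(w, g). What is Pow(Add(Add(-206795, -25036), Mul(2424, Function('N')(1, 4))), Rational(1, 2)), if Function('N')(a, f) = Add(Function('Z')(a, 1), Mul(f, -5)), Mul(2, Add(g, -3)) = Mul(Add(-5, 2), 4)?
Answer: Mul(I, Pow(285159, Rational(1, 2))) ≈ Mul(534.00, I)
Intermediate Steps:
g = -3 (g = Add(3, Mul(Rational(1, 2), Mul(Add(-5, 2), 4))) = Add(3, Mul(Rational(1, 2), Mul(-3, 4))) = Add(3, Mul(Rational(1, 2), -12)) = Add(3, -6) = -3)
Function('Z')(w, p) = Add(-3, w) (Function('Z')(w, p) = Add(w, -3) = Add(-3, w))
Function('N')(a, f) = Add(-3, a, Mul(-5, f)) (Function('N')(a, f) = Add(Add(-3, a), Mul(f, -5)) = Add(Add(-3, a), Mul(-5, f)) = Add(-3, a, Mul(-5, f)))
Pow(Add(Add(-206795, -25036), Mul(2424, Function('N')(1, 4))), Rational(1, 2)) = Pow(Add(Add(-206795, -25036), Mul(2424, Add(-3, 1, Mul(-5, 4)))), Rational(1, 2)) = Pow(Add(-231831, Mul(2424, Add(-3, 1, -20))), Rational(1, 2)) = Pow(Add(-231831, Mul(2424, -22)), Rational(1, 2)) = Pow(Add(-231831, -53328), Rational(1, 2)) = Pow(-285159, Rational(1, 2)) = Mul(I, Pow(285159, Rational(1, 2)))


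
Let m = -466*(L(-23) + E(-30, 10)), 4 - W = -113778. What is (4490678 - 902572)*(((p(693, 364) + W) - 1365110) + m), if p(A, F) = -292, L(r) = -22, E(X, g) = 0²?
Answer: -4454159969008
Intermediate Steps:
E(X, g) = 0
W = 113782 (W = 4 - 1*(-113778) = 4 + 113778 = 113782)
m = 10252 (m = -466*(-22 + 0) = -466*(-22) = 10252)
(4490678 - 902572)*(((p(693, 364) + W) - 1365110) + m) = (4490678 - 902572)*(((-292 + 113782) - 1365110) + 10252) = 3588106*((113490 - 1365110) + 10252) = 3588106*(-1251620 + 10252) = 3588106*(-1241368) = -4454159969008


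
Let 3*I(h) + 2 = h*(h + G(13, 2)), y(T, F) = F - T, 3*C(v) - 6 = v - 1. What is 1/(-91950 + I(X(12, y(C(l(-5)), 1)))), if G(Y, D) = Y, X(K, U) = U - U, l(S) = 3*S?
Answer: -3/275852 ≈ -1.0875e-5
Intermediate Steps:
C(v) = 5/3 + v/3 (C(v) = 2 + (v - 1)/3 = 2 + (-1 + v)/3 = 2 + (-⅓ + v/3) = 5/3 + v/3)
X(K, U) = 0
I(h) = -⅔ + h*(13 + h)/3 (I(h) = -⅔ + (h*(h + 13))/3 = -⅔ + (h*(13 + h))/3 = -⅔ + h*(13 + h)/3)
1/(-91950 + I(X(12, y(C(l(-5)), 1)))) = 1/(-91950 + (-⅔ + (⅓)*0² + (13/3)*0)) = 1/(-91950 + (-⅔ + (⅓)*0 + 0)) = 1/(-91950 + (-⅔ + 0 + 0)) = 1/(-91950 - ⅔) = 1/(-275852/3) = -3/275852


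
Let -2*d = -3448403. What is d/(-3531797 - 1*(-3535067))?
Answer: 3448403/6540 ≈ 527.28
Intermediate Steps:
d = 3448403/2 (d = -½*(-3448403) = 3448403/2 ≈ 1.7242e+6)
d/(-3531797 - 1*(-3535067)) = 3448403/(2*(-3531797 - 1*(-3535067))) = 3448403/(2*(-3531797 + 3535067)) = (3448403/2)/3270 = (3448403/2)*(1/3270) = 3448403/6540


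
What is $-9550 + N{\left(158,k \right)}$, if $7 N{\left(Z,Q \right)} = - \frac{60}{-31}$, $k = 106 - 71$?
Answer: $- \frac{2072290}{217} \approx -9549.7$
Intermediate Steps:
$k = 35$
$N{\left(Z,Q \right)} = \frac{60}{217}$ ($N{\left(Z,Q \right)} = \frac{\left(-60\right) \frac{1}{-31}}{7} = \frac{\left(-60\right) \left(- \frac{1}{31}\right)}{7} = \frac{1}{7} \cdot \frac{60}{31} = \frac{60}{217}$)
$-9550 + N{\left(158,k \right)} = -9550 + \frac{60}{217} = - \frac{2072290}{217}$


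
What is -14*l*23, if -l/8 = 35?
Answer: 90160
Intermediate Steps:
l = -280 (l = -8*35 = -280)
-14*l*23 = -14*(-280)*23 = 3920*23 = 90160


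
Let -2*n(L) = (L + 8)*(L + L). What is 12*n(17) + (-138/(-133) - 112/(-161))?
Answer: -15595598/3059 ≈ -5098.3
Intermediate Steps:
n(L) = -L*(8 + L) (n(L) = -(L + 8)*(L + L)/2 = -(8 + L)*2*L/2 = -L*(8 + L))
12*n(17) + (-138/(-133) - 112/(-161)) = 12*(-1*17*(8 + 17)) + (-138/(-133) - 112/(-161)) = 12*(-1*17*25) + (-138*(-1/133) - 112*(-1/161)) = 12*(-425) + (138/133 + 16/23) = -5100 + 5302/3059 = -15595598/3059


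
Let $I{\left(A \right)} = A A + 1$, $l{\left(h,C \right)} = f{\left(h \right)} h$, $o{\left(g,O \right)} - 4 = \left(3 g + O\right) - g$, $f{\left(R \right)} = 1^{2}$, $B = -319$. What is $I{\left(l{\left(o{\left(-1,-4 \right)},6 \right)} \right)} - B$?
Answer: $324$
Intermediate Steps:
$f{\left(R \right)} = 1$
$o{\left(g,O \right)} = 4 + O + 2 g$ ($o{\left(g,O \right)} = 4 + \left(\left(3 g + O\right) - g\right) = 4 + \left(\left(O + 3 g\right) - g\right) = 4 + \left(O + 2 g\right) = 4 + O + 2 g$)
$l{\left(h,C \right)} = h$ ($l{\left(h,C \right)} = 1 h = h$)
$I{\left(A \right)} = 1 + A^{2}$ ($I{\left(A \right)} = A^{2} + 1 = 1 + A^{2}$)
$I{\left(l{\left(o{\left(-1,-4 \right)},6 \right)} \right)} - B = \left(1 + \left(4 - 4 + 2 \left(-1\right)\right)^{2}\right) - -319 = \left(1 + \left(4 - 4 - 2\right)^{2}\right) + 319 = \left(1 + \left(-2\right)^{2}\right) + 319 = \left(1 + 4\right) + 319 = 5 + 319 = 324$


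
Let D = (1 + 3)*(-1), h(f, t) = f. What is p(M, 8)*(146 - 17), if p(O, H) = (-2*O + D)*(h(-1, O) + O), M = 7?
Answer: -13932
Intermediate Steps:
D = -4 (D = 4*(-1) = -4)
p(O, H) = (-1 + O)*(-4 - 2*O) (p(O, H) = (-2*O - 4)*(-1 + O) = (-4 - 2*O)*(-1 + O) = (-1 + O)*(-4 - 2*O))
p(M, 8)*(146 - 17) = (4 - 2*7 - 2*7²)*(146 - 17) = (4 - 14 - 2*49)*129 = (4 - 14 - 98)*129 = -108*129 = -13932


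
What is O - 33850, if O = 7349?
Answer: -26501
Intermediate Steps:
O - 33850 = 7349 - 33850 = -26501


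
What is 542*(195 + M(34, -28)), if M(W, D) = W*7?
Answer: 234686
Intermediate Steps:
M(W, D) = 7*W
542*(195 + M(34, -28)) = 542*(195 + 7*34) = 542*(195 + 238) = 542*433 = 234686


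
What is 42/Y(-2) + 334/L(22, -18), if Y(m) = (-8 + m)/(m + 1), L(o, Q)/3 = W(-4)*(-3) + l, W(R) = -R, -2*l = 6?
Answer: -29/9 ≈ -3.2222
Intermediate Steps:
l = -3 (l = -½*6 = -3)
L(o, Q) = -45 (L(o, Q) = 3*(-1*(-4)*(-3) - 3) = 3*(4*(-3) - 3) = 3*(-12 - 3) = 3*(-15) = -45)
Y(m) = (-8 + m)/(1 + m)
42/Y(-2) + 334/L(22, -18) = 42/(((-8 - 2)/(1 - 2))) + 334/(-45) = 42/((-10/(-1))) + 334*(-1/45) = 42/((-1*(-10))) - 334/45 = 42/10 - 334/45 = 42*(⅒) - 334/45 = 21/5 - 334/45 = -29/9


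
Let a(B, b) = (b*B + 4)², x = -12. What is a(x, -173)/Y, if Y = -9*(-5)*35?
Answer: 173056/63 ≈ 2746.9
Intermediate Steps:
Y = 1575 (Y = 45*35 = 1575)
a(B, b) = (4 + B*b)² (a(B, b) = (B*b + 4)² = (4 + B*b)²)
a(x, -173)/Y = (4 - 12*(-173))²/1575 = (4 + 2076)²*(1/1575) = 2080²*(1/1575) = 4326400*(1/1575) = 173056/63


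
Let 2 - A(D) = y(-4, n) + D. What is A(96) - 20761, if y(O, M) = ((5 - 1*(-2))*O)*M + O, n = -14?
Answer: -21243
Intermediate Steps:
y(O, M) = O + 7*M*O (y(O, M) = ((5 + 2)*O)*M + O = (7*O)*M + O = 7*M*O + O = O + 7*M*O)
A(D) = -386 - D (A(D) = 2 - (-4*(1 + 7*(-14)) + D) = 2 - (-4*(1 - 98) + D) = 2 - (-4*(-97) + D) = 2 - (388 + D) = 2 + (-388 - D) = -386 - D)
A(96) - 20761 = (-386 - 1*96) - 20761 = (-386 - 96) - 20761 = -482 - 20761 = -21243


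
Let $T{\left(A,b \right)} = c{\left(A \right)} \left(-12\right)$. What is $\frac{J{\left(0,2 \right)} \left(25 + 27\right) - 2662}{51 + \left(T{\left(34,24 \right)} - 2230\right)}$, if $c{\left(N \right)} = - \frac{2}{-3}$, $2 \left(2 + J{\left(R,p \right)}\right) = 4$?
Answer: $\frac{2662}{2187} \approx 1.2172$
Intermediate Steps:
$J{\left(R,p \right)} = 0$ ($J{\left(R,p \right)} = -2 + \frac{1}{2} \cdot 4 = -2 + 2 = 0$)
$c{\left(N \right)} = \frac{2}{3}$ ($c{\left(N \right)} = \left(-2\right) \left(- \frac{1}{3}\right) = \frac{2}{3}$)
$T{\left(A,b \right)} = -8$ ($T{\left(A,b \right)} = \frac{2}{3} \left(-12\right) = -8$)
$\frac{J{\left(0,2 \right)} \left(25 + 27\right) - 2662}{51 + \left(T{\left(34,24 \right)} - 2230\right)} = \frac{0 \left(25 + 27\right) - 2662}{51 - 2238} = \frac{0 \cdot 52 - 2662}{51 - 2238} = \frac{0 - 2662}{51 - 2238} = - \frac{2662}{-2187} = \left(-2662\right) \left(- \frac{1}{2187}\right) = \frac{2662}{2187}$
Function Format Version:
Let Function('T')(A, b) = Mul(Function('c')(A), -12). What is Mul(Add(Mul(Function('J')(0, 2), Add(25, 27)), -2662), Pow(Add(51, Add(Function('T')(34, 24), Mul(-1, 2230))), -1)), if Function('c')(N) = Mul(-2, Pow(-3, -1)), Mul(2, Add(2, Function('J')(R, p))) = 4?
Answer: Rational(2662, 2187) ≈ 1.2172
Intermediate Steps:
Function('J')(R, p) = 0 (Function('J')(R, p) = Add(-2, Mul(Rational(1, 2), 4)) = Add(-2, 2) = 0)
Function('c')(N) = Rational(2, 3) (Function('c')(N) = Mul(-2, Rational(-1, 3)) = Rational(2, 3))
Function('T')(A, b) = -8 (Function('T')(A, b) = Mul(Rational(2, 3), -12) = -8)
Mul(Add(Mul(Function('J')(0, 2), Add(25, 27)), -2662), Pow(Add(51, Add(Function('T')(34, 24), Mul(-1, 2230))), -1)) = Mul(Add(Mul(0, Add(25, 27)), -2662), Pow(Add(51, Add(-8, Mul(-1, 2230))), -1)) = Mul(Add(Mul(0, 52), -2662), Pow(Add(51, Add(-8, -2230)), -1)) = Mul(Add(0, -2662), Pow(Add(51, -2238), -1)) = Mul(-2662, Pow(-2187, -1)) = Mul(-2662, Rational(-1, 2187)) = Rational(2662, 2187)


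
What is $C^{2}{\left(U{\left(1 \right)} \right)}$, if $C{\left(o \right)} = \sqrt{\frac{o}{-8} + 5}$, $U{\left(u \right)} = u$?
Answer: $\frac{39}{8} \approx 4.875$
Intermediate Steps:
$C{\left(o \right)} = \sqrt{5 - \frac{o}{8}}$ ($C{\left(o \right)} = \sqrt{o \left(- \frac{1}{8}\right) + 5} = \sqrt{- \frac{o}{8} + 5} = \sqrt{5 - \frac{o}{8}}$)
$C^{2}{\left(U{\left(1 \right)} \right)} = \left(\frac{\sqrt{80 - 2}}{4}\right)^{2} = \left(\frac{\sqrt{78}}{4}\right)^{2} = \frac{39}{8}$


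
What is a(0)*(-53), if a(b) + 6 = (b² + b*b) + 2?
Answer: 212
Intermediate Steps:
a(b) = -4 + 2*b² (a(b) = -6 + ((b² + b*b) + 2) = -6 + ((b² + b²) + 2) = -6 + (2*b² + 2) = -6 + (2 + 2*b²) = -4 + 2*b²)
a(0)*(-53) = (-4 + 2*0²)*(-53) = (-4 + 2*0)*(-53) = (-4 + 0)*(-53) = -4*(-53) = 212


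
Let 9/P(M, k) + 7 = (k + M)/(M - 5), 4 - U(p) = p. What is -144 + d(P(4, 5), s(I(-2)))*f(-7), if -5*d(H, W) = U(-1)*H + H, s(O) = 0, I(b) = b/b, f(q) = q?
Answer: -5949/40 ≈ -148.73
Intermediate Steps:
U(p) = 4 - p
I(b) = 1
P(M, k) = 9/(-7 + (M + k)/(-5 + M)) (P(M, k) = 9/(-7 + (k + M)/(M - 5)) = 9/(-7 + (M + k)/(-5 + M)))
d(H, W) = -6*H/5 (d(H, W) = -((4 - 1*(-1))*H + H)/5 = -((4 + 1)*H + H)/5 = -(5*H + H)/5 = -6*H/5)
-144 + d(P(4, 5), s(I(-2)))*f(-7) = -144 - 54*(-5 + 4)/(5*(35 + 5 - 6*4))*(-7) = -144 - 54*(-1)/(5*(35 + 5 - 24))*(-7) = -144 - 54*(-1)/(5*16)*(-7) = -144 - 6/5*(-9/16)*(-7) = -144 + (27/40)*(-7) = -144 - 189/40 = -5949/40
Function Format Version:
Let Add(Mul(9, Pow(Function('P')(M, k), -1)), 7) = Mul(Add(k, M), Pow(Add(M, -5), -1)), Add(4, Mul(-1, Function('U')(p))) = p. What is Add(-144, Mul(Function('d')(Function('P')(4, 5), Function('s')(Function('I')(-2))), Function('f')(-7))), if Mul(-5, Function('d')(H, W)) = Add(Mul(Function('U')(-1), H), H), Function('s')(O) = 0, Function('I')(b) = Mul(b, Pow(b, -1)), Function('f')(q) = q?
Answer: Rational(-5949, 40) ≈ -148.73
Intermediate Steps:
Function('U')(p) = Add(4, Mul(-1, p))
Function('I')(b) = 1
Function('P')(M, k) = Mul(9, Pow(Add(-7, Mul(Pow(Add(-5, M), -1), Add(M, k))), -1)) (Function('P')(M, k) = Mul(9, Pow(Add(-7, Mul(Add(k, M), Pow(Add(M, -5), -1))), -1)) = Mul(9, Pow(Add(-7, Mul(Add(M, k), Pow(Add(-5, M), -1))), -1)) = Mul(9, Pow(Add(-7, Mul(Pow(Add(-5, M), -1), Add(M, k))), -1)))
Function('d')(H, W) = Mul(Rational(-6, 5), H) (Function('d')(H, W) = Mul(Rational(-1, 5), Add(Mul(Add(4, Mul(-1, -1)), H), H)) = Mul(Rational(-1, 5), Add(Mul(Add(4, 1), H), H)) = Mul(Rational(-1, 5), Add(Mul(5, H), H)) = Mul(Rational(-1, 5), Mul(6, H)) = Mul(Rational(-6, 5), H))
Add(-144, Mul(Function('d')(Function('P')(4, 5), Function('s')(Function('I')(-2))), Function('f')(-7))) = Add(-144, Mul(Mul(Rational(-6, 5), Mul(9, Pow(Add(35, 5, Mul(-6, 4)), -1), Add(-5, 4))), -7)) = Add(-144, Mul(Mul(Rational(-6, 5), Mul(9, Pow(Add(35, 5, -24), -1), -1)), -7)) = Add(-144, Mul(Mul(Rational(-6, 5), Mul(9, Pow(16, -1), -1)), -7)) = Add(-144, Mul(Mul(Rational(-6, 5), Mul(9, Rational(1, 16), -1)), -7)) = Add(-144, Mul(Mul(Rational(-6, 5), Rational(-9, 16)), -7)) = Add(-144, Mul(Rational(27, 40), -7)) = Add(-144, Rational(-189, 40)) = Rational(-5949, 40)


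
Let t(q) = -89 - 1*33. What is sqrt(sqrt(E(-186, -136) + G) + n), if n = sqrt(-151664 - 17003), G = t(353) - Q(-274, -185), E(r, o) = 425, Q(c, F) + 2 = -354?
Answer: sqrt(sqrt(659) + I*sqrt(168667)) ≈ 14.785 + 13.889*I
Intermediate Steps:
Q(c, F) = -356 (Q(c, F) = -2 - 354 = -356)
t(q) = -122 (t(q) = -89 - 33 = -122)
G = 234 (G = -122 - 1*(-356) = -122 + 356 = 234)
n = I*sqrt(168667) (n = sqrt(-168667) = I*sqrt(168667) ≈ 410.69*I)
sqrt(sqrt(E(-186, -136) + G) + n) = sqrt(sqrt(425 + 234) + I*sqrt(168667)) = sqrt(sqrt(659) + I*sqrt(168667))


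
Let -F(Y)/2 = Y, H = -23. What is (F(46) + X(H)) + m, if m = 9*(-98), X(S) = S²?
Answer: -445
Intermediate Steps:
m = -882
F(Y) = -2*Y
(F(46) + X(H)) + m = (-2*46 + (-23)²) - 882 = (-92 + 529) - 882 = 437 - 882 = -445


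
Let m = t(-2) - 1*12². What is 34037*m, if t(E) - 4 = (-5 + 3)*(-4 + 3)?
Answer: -4697106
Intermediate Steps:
t(E) = 6 (t(E) = 4 + (-5 + 3)*(-4 + 3) = 4 - 2*(-1) = 4 + 2 = 6)
m = -138 (m = 6 - 1*12² = 6 - 1*144 = 6 - 144 = -138)
34037*m = 34037*(-138) = -4697106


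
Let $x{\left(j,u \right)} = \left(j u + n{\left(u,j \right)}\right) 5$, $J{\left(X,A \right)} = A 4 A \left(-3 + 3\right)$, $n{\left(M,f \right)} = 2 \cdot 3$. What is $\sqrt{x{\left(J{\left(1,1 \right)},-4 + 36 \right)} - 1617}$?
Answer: $23 i \sqrt{3} \approx 39.837 i$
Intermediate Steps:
$n{\left(M,f \right)} = 6$
$J{\left(X,A \right)} = 0$ ($J{\left(X,A \right)} = 4 A A 0 = 4 A 0 = 0$)
$x{\left(j,u \right)} = 30 + 5 j u$ ($x{\left(j,u \right)} = \left(j u + 6\right) 5 = \left(6 + j u\right) 5 = 30 + 5 j u$)
$\sqrt{x{\left(J{\left(1,1 \right)},-4 + 36 \right)} - 1617} = \sqrt{\left(30 + 5 \cdot 0 \left(-4 + 36\right)\right) - 1617} = \sqrt{\left(30 + 5 \cdot 0 \cdot 32\right) - 1617} = \sqrt{\left(30 + 0\right) - 1617} = \sqrt{30 - 1617} = \sqrt{-1587} = 23 i \sqrt{3}$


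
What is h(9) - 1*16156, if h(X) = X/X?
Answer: -16155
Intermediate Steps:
h(X) = 1
h(9) - 1*16156 = 1 - 1*16156 = 1 - 16156 = -16155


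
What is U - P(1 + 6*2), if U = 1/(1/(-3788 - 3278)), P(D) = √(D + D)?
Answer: -7066 - √26 ≈ -7071.1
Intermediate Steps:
P(D) = √2*√D (P(D) = √(2*D) = √2*√D)
U = -7066 (U = 1/(1/(-7066)) = 1/(-1/7066) = -7066)
U - P(1 + 6*2) = -7066 - √2*√(1 + 6*2) = -7066 - √2*√(1 + 12) = -7066 - √2*√13 = -7066 - √26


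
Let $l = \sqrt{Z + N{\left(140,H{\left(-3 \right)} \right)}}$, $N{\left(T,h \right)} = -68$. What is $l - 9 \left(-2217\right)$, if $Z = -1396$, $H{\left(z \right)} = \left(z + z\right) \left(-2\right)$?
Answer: $19953 + 2 i \sqrt{366} \approx 19953.0 + 38.262 i$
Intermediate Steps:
$H{\left(z \right)} = - 4 z$ ($H{\left(z \right)} = 2 z \left(-2\right) = - 4 z$)
$l = 2 i \sqrt{366}$ ($l = \sqrt{-1396 - 68} = \sqrt{-1464} = 2 i \sqrt{366} \approx 38.262 i$)
$l - 9 \left(-2217\right) = 2 i \sqrt{366} - 9 \left(-2217\right) = 2 i \sqrt{366} - -19953 = 2 i \sqrt{366} + 19953 = 19953 + 2 i \sqrt{366}$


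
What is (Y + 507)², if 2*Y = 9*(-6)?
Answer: 230400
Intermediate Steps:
Y = -27 (Y = (9*(-6))/2 = (½)*(-54) = -27)
(Y + 507)² = (-27 + 507)² = 480² = 230400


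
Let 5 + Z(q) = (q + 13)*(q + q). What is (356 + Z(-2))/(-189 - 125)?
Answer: -307/314 ≈ -0.97771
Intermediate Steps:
Z(q) = -5 + 2*q*(13 + q) (Z(q) = -5 + (q + 13)*(q + q) = -5 + (13 + q)*(2*q) = -5 + 2*q*(13 + q))
(356 + Z(-2))/(-189 - 125) = (356 + (-5 + 2*(-2)**2 + 26*(-2)))/(-189 - 125) = (356 + (-5 + 2*4 - 52))/(-314) = -(356 + (-5 + 8 - 52))/314 = -(356 - 49)/314 = -1/314*307 = -307/314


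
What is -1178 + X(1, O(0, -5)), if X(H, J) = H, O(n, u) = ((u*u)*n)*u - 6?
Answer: -1177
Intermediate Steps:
O(n, u) = -6 + n*u³ (O(n, u) = (u²*n)*u - 6 = (n*u²)*u - 6 = n*u³ - 6 = -6 + n*u³)
-1178 + X(1, O(0, -5)) = -1178 + 1 = -1177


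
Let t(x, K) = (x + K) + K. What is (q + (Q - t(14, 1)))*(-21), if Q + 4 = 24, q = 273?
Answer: -5817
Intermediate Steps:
Q = 20 (Q = -4 + 24 = 20)
t(x, K) = x + 2*K (t(x, K) = (K + x) + K = x + 2*K)
(q + (Q - t(14, 1)))*(-21) = (273 + (20 - (14 + 2*1)))*(-21) = (273 + (20 - (14 + 2)))*(-21) = (273 + (20 - 1*16))*(-21) = (273 + (20 - 16))*(-21) = (273 + 4)*(-21) = 277*(-21) = -5817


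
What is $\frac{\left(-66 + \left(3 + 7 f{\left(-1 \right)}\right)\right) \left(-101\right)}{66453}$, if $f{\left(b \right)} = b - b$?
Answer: $\frac{2121}{22151} \approx 0.095752$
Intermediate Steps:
$f{\left(b \right)} = 0$
$\frac{\left(-66 + \left(3 + 7 f{\left(-1 \right)}\right)\right) \left(-101\right)}{66453} = \frac{\left(-66 + \left(3 + 7 \cdot 0\right)\right) \left(-101\right)}{66453} = \left(-66 + \left(3 + 0\right)\right) \left(-101\right) \frac{1}{66453} = \left(-66 + 3\right) \left(-101\right) \frac{1}{66453} = \left(-63\right) \left(-101\right) \frac{1}{66453} = 6363 \cdot \frac{1}{66453} = \frac{2121}{22151}$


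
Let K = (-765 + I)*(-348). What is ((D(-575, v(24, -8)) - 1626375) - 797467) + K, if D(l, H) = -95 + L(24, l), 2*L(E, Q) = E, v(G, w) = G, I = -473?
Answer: -1993101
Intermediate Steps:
L(E, Q) = E/2
K = 430824 (K = (-765 - 473)*(-348) = -1238*(-348) = 430824)
D(l, H) = -83 (D(l, H) = -95 + (1/2)*24 = -95 + 12 = -83)
((D(-575, v(24, -8)) - 1626375) - 797467) + K = ((-83 - 1626375) - 797467) + 430824 = (-1626458 - 797467) + 430824 = -2423925 + 430824 = -1993101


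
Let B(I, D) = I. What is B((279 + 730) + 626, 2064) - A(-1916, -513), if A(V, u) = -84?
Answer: 1719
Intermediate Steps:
B((279 + 730) + 626, 2064) - A(-1916, -513) = ((279 + 730) + 626) - 1*(-84) = (1009 + 626) + 84 = 1635 + 84 = 1719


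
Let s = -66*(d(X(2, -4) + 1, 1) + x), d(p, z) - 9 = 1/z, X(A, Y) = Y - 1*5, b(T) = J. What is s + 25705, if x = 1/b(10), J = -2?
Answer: 25078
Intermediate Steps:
b(T) = -2
X(A, Y) = -5 + Y (X(A, Y) = Y - 5 = -5 + Y)
x = -½ (x = 1/(-2) = -½ ≈ -0.50000)
d(p, z) = 9 + 1/z
s = -627 (s = -66*((9 + 1/1) - ½) = -66*((9 + 1) - ½) = -66*(10 - ½) = -66*19/2 = -627)
s + 25705 = -627 + 25705 = 25078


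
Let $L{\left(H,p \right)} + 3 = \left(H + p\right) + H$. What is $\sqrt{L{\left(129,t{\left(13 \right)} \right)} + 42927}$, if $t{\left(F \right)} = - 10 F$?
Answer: $2 \sqrt{10763} \approx 207.49$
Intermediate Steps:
$L{\left(H,p \right)} = -3 + p + 2 H$ ($L{\left(H,p \right)} = -3 + \left(\left(H + p\right) + H\right) = -3 + \left(p + 2 H\right) = -3 + p + 2 H$)
$\sqrt{L{\left(129,t{\left(13 \right)} \right)} + 42927} = \sqrt{\left(-3 - 130 + 2 \cdot 129\right) + 42927} = \sqrt{\left(-3 - 130 + 258\right) + 42927} = \sqrt{125 + 42927} = \sqrt{43052} = 2 \sqrt{10763}$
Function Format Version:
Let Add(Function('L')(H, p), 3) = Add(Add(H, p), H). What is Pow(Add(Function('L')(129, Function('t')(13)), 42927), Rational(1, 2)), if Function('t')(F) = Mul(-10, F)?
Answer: Mul(2, Pow(10763, Rational(1, 2))) ≈ 207.49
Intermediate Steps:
Function('L')(H, p) = Add(-3, p, Mul(2, H)) (Function('L')(H, p) = Add(-3, Add(Add(H, p), H)) = Add(-3, Add(p, Mul(2, H))) = Add(-3, p, Mul(2, H)))
Pow(Add(Function('L')(129, Function('t')(13)), 42927), Rational(1, 2)) = Pow(Add(Add(-3, Mul(-10, 13), Mul(2, 129)), 42927), Rational(1, 2)) = Pow(Add(Add(-3, -130, 258), 42927), Rational(1, 2)) = Pow(Add(125, 42927), Rational(1, 2)) = Pow(43052, Rational(1, 2)) = Mul(2, Pow(10763, Rational(1, 2)))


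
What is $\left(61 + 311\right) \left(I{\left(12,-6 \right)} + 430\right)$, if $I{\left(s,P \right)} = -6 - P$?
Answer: $159960$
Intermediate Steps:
$\left(61 + 311\right) \left(I{\left(12,-6 \right)} + 430\right) = \left(61 + 311\right) \left(\left(-6 - -6\right) + 430\right) = 372 \left(\left(-6 + 6\right) + 430\right) = 372 \left(0 + 430\right) = 372 \cdot 430 = 159960$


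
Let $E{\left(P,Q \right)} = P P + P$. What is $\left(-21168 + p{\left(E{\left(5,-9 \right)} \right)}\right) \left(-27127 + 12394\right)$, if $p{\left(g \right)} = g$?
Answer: $311426154$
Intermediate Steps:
$E{\left(P,Q \right)} = P + P^{2}$ ($E{\left(P,Q \right)} = P^{2} + P = P + P^{2}$)
$\left(-21168 + p{\left(E{\left(5,-9 \right)} \right)}\right) \left(-27127 + 12394\right) = \left(-21168 + 5 \left(1 + 5\right)\right) \left(-27127 + 12394\right) = \left(-21168 + 5 \cdot 6\right) \left(-14733\right) = \left(-21168 + 30\right) \left(-14733\right) = \left(-21138\right) \left(-14733\right) = 311426154$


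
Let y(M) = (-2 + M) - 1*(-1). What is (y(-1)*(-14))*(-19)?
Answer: -532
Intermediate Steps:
y(M) = -1 + M (y(M) = (-2 + M) + 1 = -1 + M)
(y(-1)*(-14))*(-19) = ((-1 - 1)*(-14))*(-19) = -2*(-14)*(-19) = 28*(-19) = -532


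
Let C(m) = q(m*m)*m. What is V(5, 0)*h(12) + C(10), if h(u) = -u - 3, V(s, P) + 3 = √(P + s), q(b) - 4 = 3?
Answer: 115 - 15*√5 ≈ 81.459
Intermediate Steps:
q(b) = 7 (q(b) = 4 + 3 = 7)
V(s, P) = -3 + √(P + s)
h(u) = -3 - u
C(m) = 7*m
V(5, 0)*h(12) + C(10) = (-3 + √(0 + 5))*(-3 - 1*12) + 7*10 = (-3 + √5)*(-3 - 12) + 70 = (-3 + √5)*(-15) + 70 = (45 - 15*√5) + 70 = 115 - 15*√5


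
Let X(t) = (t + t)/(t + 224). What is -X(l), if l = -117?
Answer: 234/107 ≈ 2.1869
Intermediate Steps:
X(t) = 2*t/(224 + t) (X(t) = (2*t)/(224 + t) = 2*t/(224 + t))
-X(l) = -2*(-117)/(224 - 117) = -2*(-117)/107 = -1*(-234/107) = 234/107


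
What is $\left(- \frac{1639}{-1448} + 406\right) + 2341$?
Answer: $\frac{3979295}{1448} \approx 2748.1$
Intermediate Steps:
$\left(- \frac{1639}{-1448} + 406\right) + 2341 = \left(\left(-1639\right) \left(- \frac{1}{1448}\right) + 406\right) + 2341 = \left(\frac{1639}{1448} + 406\right) + 2341 = \frac{589527}{1448} + 2341 = \frac{3979295}{1448}$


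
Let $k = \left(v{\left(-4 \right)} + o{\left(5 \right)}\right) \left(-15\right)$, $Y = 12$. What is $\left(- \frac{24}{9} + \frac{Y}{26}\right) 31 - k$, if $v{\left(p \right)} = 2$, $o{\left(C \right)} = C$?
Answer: $\frac{1429}{39} \approx 36.641$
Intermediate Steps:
$k = -105$ ($k = \left(2 + 5\right) \left(-15\right) = 7 \left(-15\right) = -105$)
$\left(- \frac{24}{9} + \frac{Y}{26}\right) 31 - k = \left(- \frac{24}{9} + \frac{12}{26}\right) 31 - -105 = \left(\left(-24\right) \frac{1}{9} + 12 \cdot \frac{1}{26}\right) 31 + 105 = \left(- \frac{8}{3} + \frac{6}{13}\right) 31 + 105 = \left(- \frac{86}{39}\right) 31 + 105 = - \frac{2666}{39} + 105 = \frac{1429}{39}$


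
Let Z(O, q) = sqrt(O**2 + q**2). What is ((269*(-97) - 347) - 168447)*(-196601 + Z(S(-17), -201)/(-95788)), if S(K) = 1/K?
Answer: 38314979087 + 2531*sqrt(11675890)/21148 ≈ 3.8315e+10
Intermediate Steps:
S(K) = 1/K
((269*(-97) - 347) - 168447)*(-196601 + Z(S(-17), -201)/(-95788)) = ((269*(-97) - 347) - 168447)*(-196601 + sqrt((1/(-17))**2 + (-201)**2)/(-95788)) = ((-26093 - 347) - 168447)*(-196601 + sqrt((-1/17)**2 + 40401)*(-1/95788)) = (-26440 - 168447)*(-196601 + sqrt(1/289 + 40401)*(-1/95788)) = -194887*(-196601 + sqrt(11675890/289)*(-1/95788)) = -194887*(-196601 + (sqrt(11675890)/17)*(-1/95788)) = -194887*(-196601 - sqrt(11675890)/1628396) = 38314979087 + 2531*sqrt(11675890)/21148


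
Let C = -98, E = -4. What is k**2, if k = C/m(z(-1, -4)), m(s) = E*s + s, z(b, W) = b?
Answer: 9604/9 ≈ 1067.1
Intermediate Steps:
m(s) = -3*s (m(s) = -4*s + s = -3*s)
k = -98/3 (k = -98/((-3*(-1))) = -98/3 ≈ -32.667)
k**2 = (-98/3)**2 = 9604/9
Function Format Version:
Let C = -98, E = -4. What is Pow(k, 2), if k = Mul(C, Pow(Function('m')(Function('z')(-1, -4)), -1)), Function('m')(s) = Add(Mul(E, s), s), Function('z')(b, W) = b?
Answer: Rational(9604, 9) ≈ 1067.1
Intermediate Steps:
Function('m')(s) = Mul(-3, s) (Function('m')(s) = Add(Mul(-4, s), s) = Mul(-3, s))
k = Rational(-98, 3) (k = Mul(-98, Pow(Mul(-3, -1), -1)) = Mul(-98, Pow(3, -1)) = Mul(-98, Rational(1, 3)) = Rational(-98, 3) ≈ -32.667)
Pow(k, 2) = Pow(Rational(-98, 3), 2) = Rational(9604, 9)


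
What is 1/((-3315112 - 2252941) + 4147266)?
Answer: -1/1420787 ≈ -7.0384e-7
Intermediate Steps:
1/((-3315112 - 2252941) + 4147266) = 1/(-5568053 + 4147266) = 1/(-1420787) = -1/1420787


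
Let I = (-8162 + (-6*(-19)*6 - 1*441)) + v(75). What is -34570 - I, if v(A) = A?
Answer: -26726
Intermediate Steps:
I = -7844 (I = (-8162 + (-6*(-19)*6 - 1*441)) + 75 = (-8162 + (114*6 - 441)) + 75 = (-8162 + (684 - 441)) + 75 = (-8162 + 243) + 75 = -7919 + 75 = -7844)
-34570 - I = -34570 - 1*(-7844) = -34570 + 7844 = -26726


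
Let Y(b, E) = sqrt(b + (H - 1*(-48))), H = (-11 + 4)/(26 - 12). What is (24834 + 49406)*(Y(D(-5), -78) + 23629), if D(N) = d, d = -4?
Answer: 1754216960 + 37120*sqrt(174) ≈ 1.7547e+9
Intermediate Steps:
H = -1/2 (H = -7/14 = -7*1/14 = -1/2 ≈ -0.50000)
D(N) = -4
Y(b, E) = sqrt(95/2 + b) (Y(b, E) = sqrt(b + (-1/2 - 1*(-48))) = sqrt(b + (-1/2 + 48)) = sqrt(b + 95/2) = sqrt(95/2 + b))
(24834 + 49406)*(Y(D(-5), -78) + 23629) = (24834 + 49406)*(sqrt(190 + 4*(-4))/2 + 23629) = 74240*(sqrt(190 - 16)/2 + 23629) = 74240*(sqrt(174)/2 + 23629) = 74240*(23629 + sqrt(174)/2) = 1754216960 + 37120*sqrt(174)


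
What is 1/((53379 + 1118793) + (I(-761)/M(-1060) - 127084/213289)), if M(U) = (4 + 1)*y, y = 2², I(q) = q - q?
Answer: 213289/250011266624 ≈ 8.5312e-7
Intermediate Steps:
I(q) = 0
y = 4
M(U) = 20 (M(U) = (4 + 1)*4 = 5*4 = 20)
1/((53379 + 1118793) + (I(-761)/M(-1060) - 127084/213289)) = 1/((53379 + 1118793) + (0/20 - 127084/213289)) = 1/(1172172 + (0*(1/20) - 127084*1/213289)) = 1/(1172172 + (0 - 127084/213289)) = 1/(1172172 - 127084/213289) = 1/(250011266624/213289) = 213289/250011266624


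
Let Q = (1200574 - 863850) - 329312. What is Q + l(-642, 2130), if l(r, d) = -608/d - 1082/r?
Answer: 844793987/113955 ≈ 7413.4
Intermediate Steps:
l(r, d) = -1082/r - 608/d
Q = 7412 (Q = 336724 - 329312 = 7412)
Q + l(-642, 2130) = 7412 + (-1082/(-642) - 608/2130) = 7412 + (-1082*(-1/642) - 608*1/2130) = 7412 + (541/321 - 304/1065) = 7412 + 159527/113955 = 844793987/113955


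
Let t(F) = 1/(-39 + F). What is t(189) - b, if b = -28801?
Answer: 4320151/150 ≈ 28801.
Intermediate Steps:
t(189) - b = 1/(-39 + 189) - 1*(-28801) = 1/150 + 28801 = 4320151/150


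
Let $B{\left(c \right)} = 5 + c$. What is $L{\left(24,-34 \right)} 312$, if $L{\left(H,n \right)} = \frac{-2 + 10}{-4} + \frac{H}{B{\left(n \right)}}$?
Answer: $- \frac{25584}{29} \approx -882.21$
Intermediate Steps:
$L{\left(H,n \right)} = -2 + \frac{H}{5 + n}$ ($L{\left(H,n \right)} = \frac{-2 + 10}{-4} + \frac{H}{5 + n} = 8 \left(- \frac{1}{4}\right) + \frac{H}{5 + n} = -2 + \frac{H}{5 + n}$)
$L{\left(24,-34 \right)} 312 = \frac{-10 + 24 - -68}{5 - 34} \cdot 312 = \frac{-10 + 24 + 68}{-29} \cdot 312 = \left(- \frac{1}{29}\right) 82 \cdot 312 = \left(- \frac{82}{29}\right) 312 = - \frac{25584}{29}$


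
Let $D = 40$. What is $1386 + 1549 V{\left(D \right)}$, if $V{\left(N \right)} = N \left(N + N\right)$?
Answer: $4958186$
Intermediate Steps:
$V{\left(N \right)} = 2 N^{2}$ ($V{\left(N \right)} = N 2 N = 2 N^{2}$)
$1386 + 1549 V{\left(D \right)} = 1386 + 1549 \cdot 2 \cdot 40^{2} = 1386 + 1549 \cdot 2 \cdot 1600 = 1386 + 1549 \cdot 3200 = 1386 + 4956800 = 4958186$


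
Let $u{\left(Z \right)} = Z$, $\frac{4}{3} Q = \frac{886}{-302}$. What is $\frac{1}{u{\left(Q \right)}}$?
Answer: $- \frac{604}{1329} \approx -0.45448$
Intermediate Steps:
$Q = - \frac{1329}{604}$ ($Q = \frac{3 \frac{886}{-302}}{4} = \frac{3 \cdot 886 \left(- \frac{1}{302}\right)}{4} = \frac{3}{4} \left(- \frac{443}{151}\right) = - \frac{1329}{604} \approx -2.2003$)
$\frac{1}{u{\left(Q \right)}} = \frac{1}{- \frac{1329}{604}} = - \frac{604}{1329}$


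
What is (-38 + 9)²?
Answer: 841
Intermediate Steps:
(-38 + 9)² = (-29)² = 841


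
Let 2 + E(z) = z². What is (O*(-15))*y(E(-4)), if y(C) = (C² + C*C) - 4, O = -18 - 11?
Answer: 168780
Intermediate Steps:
E(z) = -2 + z²
O = -29
y(C) = -4 + 2*C² (y(C) = (C² + C²) - 4 = 2*C² - 4 = -4 + 2*C²)
(O*(-15))*y(E(-4)) = (-29*(-15))*(-4 + 2*(-2 + (-4)²)²) = 435*(-4 + 2*(-2 + 16)²) = 435*(-4 + 2*14²) = 435*(-4 + 2*196) = 435*(-4 + 392) = 435*388 = 168780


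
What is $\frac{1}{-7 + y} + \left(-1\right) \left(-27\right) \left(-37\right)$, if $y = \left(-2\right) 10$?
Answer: $- \frac{26974}{27} \approx -999.04$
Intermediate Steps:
$y = -20$
$\frac{1}{-7 + y} + \left(-1\right) \left(-27\right) \left(-37\right) = \frac{1}{-7 - 20} + \left(-1\right) \left(-27\right) \left(-37\right) = \frac{1}{-27} + 27 \left(-37\right) = - \frac{1}{27} - 999 = - \frac{26974}{27}$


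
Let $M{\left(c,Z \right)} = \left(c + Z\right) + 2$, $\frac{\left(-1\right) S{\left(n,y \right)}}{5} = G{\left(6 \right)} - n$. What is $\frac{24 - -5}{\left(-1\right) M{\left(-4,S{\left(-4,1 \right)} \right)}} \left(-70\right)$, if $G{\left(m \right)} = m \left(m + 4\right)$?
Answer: $- \frac{145}{23} \approx -6.3043$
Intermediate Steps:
$G{\left(m \right)} = m \left(4 + m\right)$
$S{\left(n,y \right)} = -300 + 5 n$ ($S{\left(n,y \right)} = - 5 \left(6 \left(4 + 6\right) - n\right) = - 5 \left(6 \cdot 10 - n\right) = - 5 \left(60 - n\right) = -300 + 5 n$)
$M{\left(c,Z \right)} = 2 + Z + c$ ($M{\left(c,Z \right)} = \left(Z + c\right) + 2 = 2 + Z + c$)
$\frac{24 - -5}{\left(-1\right) M{\left(-4,S{\left(-4,1 \right)} \right)}} \left(-70\right) = \frac{24 - -5}{\left(-1\right) \left(2 + \left(-300 + 5 \left(-4\right)\right) - 4\right)} \left(-70\right) = \frac{24 + 5}{\left(-1\right) \left(2 - 320 - 4\right)} \left(-70\right) = \frac{29}{\left(-1\right) \left(2 - 320 - 4\right)} \left(-70\right) = \frac{29}{\left(-1\right) \left(-322\right)} \left(-70\right) = \frac{29}{322} \left(-70\right) = - \frac{145}{23}$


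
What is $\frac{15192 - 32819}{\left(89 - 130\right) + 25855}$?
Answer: $- \frac{17627}{25814} \approx -0.68285$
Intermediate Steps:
$\frac{15192 - 32819}{\left(89 - 130\right) + 25855} = - \frac{17627}{\left(89 - 130\right) + 25855} = - \frac{17627}{-41 + 25855} = - \frac{17627}{25814}$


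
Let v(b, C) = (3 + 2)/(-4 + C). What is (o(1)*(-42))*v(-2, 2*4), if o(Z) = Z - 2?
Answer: 105/2 ≈ 52.500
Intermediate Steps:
o(Z) = -2 + Z
v(b, C) = 5/(-4 + C)
(o(1)*(-42))*v(-2, 2*4) = ((-2 + 1)*(-42))*(5/(-4 + 2*4)) = (-1*(-42))*(5/(-4 + 8)) = 42*(5/4) = 105/2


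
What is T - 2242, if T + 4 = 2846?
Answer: 600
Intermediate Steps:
T = 2842 (T = -4 + 2846 = 2842)
T - 2242 = 2842 - 2242 = 600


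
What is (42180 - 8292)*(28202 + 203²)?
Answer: 2352199968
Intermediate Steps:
(42180 - 8292)*(28202 + 203²) = 33888*(28202 + 41209) = 33888*69411 = 2352199968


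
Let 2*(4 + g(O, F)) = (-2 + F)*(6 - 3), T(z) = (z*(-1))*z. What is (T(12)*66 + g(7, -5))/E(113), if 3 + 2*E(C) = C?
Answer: -19037/110 ≈ -173.06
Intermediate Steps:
T(z) = -z² (T(z) = (-z)*z = -z²)
g(O, F) = -7 + 3*F/2 (g(O, F) = -4 + ((-2 + F)*(6 - 3))/2 = -4 + ((-2 + F)*3)/2 = -4 + (-6 + 3*F)/2 = -4 + (-3 + 3*F/2) = -7 + 3*F/2)
E(C) = -3/2 + C/2
(T(12)*66 + g(7, -5))/E(113) = (-1*12²*66 + (-7 + (3/2)*(-5)))/(-3/2 + (½)*113) = (-1*144*66 + (-7 - 15/2))/(-3/2 + 113/2) = (-144*66 - 29/2)/55 = (-9504 - 29/2)*(1/55) = -19037/2*1/55 = -19037/110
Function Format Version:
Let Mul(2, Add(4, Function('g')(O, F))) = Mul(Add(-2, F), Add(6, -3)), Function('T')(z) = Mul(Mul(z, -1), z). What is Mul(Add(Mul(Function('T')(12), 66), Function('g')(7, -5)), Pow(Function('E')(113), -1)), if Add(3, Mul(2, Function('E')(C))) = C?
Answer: Rational(-19037, 110) ≈ -173.06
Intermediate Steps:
Function('T')(z) = Mul(-1, Pow(z, 2)) (Function('T')(z) = Mul(Mul(-1, z), z) = Mul(-1, Pow(z, 2)))
Function('g')(O, F) = Add(-7, Mul(Rational(3, 2), F)) (Function('g')(O, F) = Add(-4, Mul(Rational(1, 2), Mul(Add(-2, F), Add(6, -3)))) = Add(-4, Mul(Rational(1, 2), Mul(Add(-2, F), 3))) = Add(-4, Mul(Rational(1, 2), Add(-6, Mul(3, F)))) = Add(-4, Add(-3, Mul(Rational(3, 2), F))) = Add(-7, Mul(Rational(3, 2), F)))
Function('E')(C) = Add(Rational(-3, 2), Mul(Rational(1, 2), C))
Mul(Add(Mul(Function('T')(12), 66), Function('g')(7, -5)), Pow(Function('E')(113), -1)) = Mul(Add(Mul(Mul(-1, Pow(12, 2)), 66), Add(-7, Mul(Rational(3, 2), -5))), Pow(Add(Rational(-3, 2), Mul(Rational(1, 2), 113)), -1)) = Mul(Add(Mul(Mul(-1, 144), 66), Add(-7, Rational(-15, 2))), Pow(Add(Rational(-3, 2), Rational(113, 2)), -1)) = Mul(Add(Mul(-144, 66), Rational(-29, 2)), Pow(55, -1)) = Mul(Add(-9504, Rational(-29, 2)), Rational(1, 55)) = Mul(Rational(-19037, 2), Rational(1, 55)) = Rational(-19037, 110)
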